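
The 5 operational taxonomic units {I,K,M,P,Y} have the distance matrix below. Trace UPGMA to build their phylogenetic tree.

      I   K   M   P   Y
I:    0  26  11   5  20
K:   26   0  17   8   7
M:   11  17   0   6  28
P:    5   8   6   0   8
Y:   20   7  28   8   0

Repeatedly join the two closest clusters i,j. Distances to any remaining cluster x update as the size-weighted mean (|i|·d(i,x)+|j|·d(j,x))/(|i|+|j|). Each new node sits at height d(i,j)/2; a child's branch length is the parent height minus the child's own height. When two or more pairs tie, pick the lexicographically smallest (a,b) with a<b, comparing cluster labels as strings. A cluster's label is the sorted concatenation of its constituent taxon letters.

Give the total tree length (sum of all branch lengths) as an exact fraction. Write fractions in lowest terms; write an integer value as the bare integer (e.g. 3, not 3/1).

iteration 1: select I,P (d=5); attach at lengths (5/2, 5/2); label the merged cluster IP
  updated: d(IP,K)=17, d(IP,M)=17/2, d(IP,Y)=14
iteration 2: select K,Y (d=7); attach at lengths (7/2, 7/2); label the merged cluster KY
  updated: d(IP,KY)=31/2, d(KY,M)=45/2
iteration 3: select IP,M (d=17/2); attach at lengths (7/4, 17/4); label the merged cluster IMP
  updated: d(IMP,KY)=107/6
iteration 4: select IMP,KY (d=107/6); attach at lengths (14/3, 65/12); label the merged cluster IKMPY
final tree: (((I:5/2,P:5/2):7/4,M:17/4):14/3,(K:7/2,Y:7/2):65/12)
total length: 337/12

337/12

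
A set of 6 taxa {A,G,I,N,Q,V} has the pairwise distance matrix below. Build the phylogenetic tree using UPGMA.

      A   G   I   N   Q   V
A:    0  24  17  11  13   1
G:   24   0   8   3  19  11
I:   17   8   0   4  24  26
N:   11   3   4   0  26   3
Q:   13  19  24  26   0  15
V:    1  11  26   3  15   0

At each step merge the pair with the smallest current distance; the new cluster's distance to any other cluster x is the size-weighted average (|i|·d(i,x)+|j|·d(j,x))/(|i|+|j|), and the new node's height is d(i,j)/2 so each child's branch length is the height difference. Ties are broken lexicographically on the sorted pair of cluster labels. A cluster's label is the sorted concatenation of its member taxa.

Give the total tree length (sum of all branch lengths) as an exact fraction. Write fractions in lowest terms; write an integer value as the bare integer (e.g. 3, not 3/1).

269/9

step 1: merge (A,V) at d=1; branch lengths A→1/2, V→1/2; new cluster AV
  updated: d(AV,G)=35/2, d(AV,I)=43/2, d(AV,N)=7, d(AV,Q)=14
step 2: merge (G,N) at d=3; branch lengths G→3/2, N→3/2; new cluster GN
  updated: d(AV,GN)=49/4, d(GN,I)=6, d(GN,Q)=45/2
step 3: merge (GN,I) at d=6; branch lengths GN→3/2, I→3; new cluster GIN
  updated: d(AV,GIN)=46/3, d(GIN,Q)=23
step 4: merge (AV,Q) at d=14; branch lengths AV→13/2, Q→7; new cluster AQV
  updated: d(AQV,GIN)=161/9
step 5: merge (AQV,GIN) at d=161/9; branch lengths AQV→35/18, GIN→107/18; new cluster AGINQV
final tree: (((A:1/2,V:1/2):13/2,Q:7):35/18,((G:3/2,N:3/2):3/2,I:3):107/18)
total length: 269/9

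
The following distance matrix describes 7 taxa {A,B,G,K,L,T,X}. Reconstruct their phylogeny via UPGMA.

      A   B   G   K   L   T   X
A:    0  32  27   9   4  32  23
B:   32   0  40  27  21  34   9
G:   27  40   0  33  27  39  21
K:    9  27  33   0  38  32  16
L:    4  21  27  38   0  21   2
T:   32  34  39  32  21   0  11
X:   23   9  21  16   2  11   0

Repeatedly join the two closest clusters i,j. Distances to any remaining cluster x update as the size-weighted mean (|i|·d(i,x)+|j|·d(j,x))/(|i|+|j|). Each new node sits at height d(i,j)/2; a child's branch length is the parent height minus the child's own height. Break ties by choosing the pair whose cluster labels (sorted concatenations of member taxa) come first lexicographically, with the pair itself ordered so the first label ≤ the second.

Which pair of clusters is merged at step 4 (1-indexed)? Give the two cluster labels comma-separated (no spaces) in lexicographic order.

iteration 1: select L,X (d=2); attach at lengths (1, 1); label the merged cluster LX
  updated: d(A,LX)=27/2, d(B,LX)=15, d(G,LX)=24, d(K,LX)=27, d(LX,T)=16
iteration 2: select A,K (d=9); attach at lengths (9/2, 9/2); label the merged cluster AK
  updated: d(AK,B)=59/2, d(AK,G)=30, d(AK,LX)=81/4, d(AK,T)=32
iteration 3: select B,LX (d=15); attach at lengths (15/2, 13/2); label the merged cluster BLX
  updated: d(AK,BLX)=70/3, d(BLX,G)=88/3, d(BLX,T)=22
iteration 4: select BLX,T (d=22); attach at lengths (7/2, 11); label the merged cluster BLTX
  updated: d(AK,BLTX)=51/2, d(BLTX,G)=127/4
iteration 5: select AK,BLTX (d=51/2); attach at lengths (33/4, 7/4); label the merged cluster ABKLTX
  updated: d(ABKLTX,G)=187/6
iteration 6: select ABKLTX,G (d=187/6); attach at lengths (17/6, 187/12); label the merged cluster ABGKLTX
final tree: (((A:9/2,K:9/2):33/4,((B:15/2,(L:1,X:1):13/2):7/2,T:11):7/4):17/6,G:187/12)
total length: 815/12

BLX,T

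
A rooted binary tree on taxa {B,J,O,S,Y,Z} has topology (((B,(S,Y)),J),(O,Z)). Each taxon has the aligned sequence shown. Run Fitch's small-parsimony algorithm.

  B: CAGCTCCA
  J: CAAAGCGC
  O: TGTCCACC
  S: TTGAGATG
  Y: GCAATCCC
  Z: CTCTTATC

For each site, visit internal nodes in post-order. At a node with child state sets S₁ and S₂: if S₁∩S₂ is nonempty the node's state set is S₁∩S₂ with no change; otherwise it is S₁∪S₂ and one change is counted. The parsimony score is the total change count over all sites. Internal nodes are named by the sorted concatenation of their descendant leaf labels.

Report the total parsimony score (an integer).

24

SY@0: {T} ∪ {G} = {G,T} (union, +1)
BSY@0: {C} ∪ {G,T} = {C,G,T} (union, +1)
BJSY@0: {C,G,T} ∩ {C} = {C} (intersection, +0)
OZ@0: {T} ∪ {C} = {C,T} (union, +1)
BJOSYZ@0: {C} ∩ {C,T} = {C} (intersection, +0)
SY@1: {T} ∪ {C} = {C,T} (union, +1)
BSY@1: {A} ∪ {C,T} = {A,C,T} (union, +1)
BJSY@1: {A,C,T} ∩ {A} = {A} (intersection, +0)
OZ@1: {G} ∪ {T} = {G,T} (union, +1)
BJOSYZ@1: {A} ∪ {G,T} = {A,G,T} (union, +1)
SY@2: {G} ∪ {A} = {A,G} (union, +1)
BSY@2: {G} ∩ {A,G} = {G} (intersection, +0)
BJSY@2: {G} ∪ {A} = {A,G} (union, +1)
OZ@2: {T} ∪ {C} = {C,T} (union, +1)
BJOSYZ@2: {A,G} ∪ {C,T} = {A,C,G,T} (union, +1)
SY@3: {A} ∩ {A} = {A} (intersection, +0)
BSY@3: {C} ∪ {A} = {A,C} (union, +1)
BJSY@3: {A,C} ∩ {A} = {A} (intersection, +0)
OZ@3: {C} ∪ {T} = {C,T} (union, +1)
BJOSYZ@3: {A} ∪ {C,T} = {A,C,T} (union, +1)
SY@4: {G} ∪ {T} = {G,T} (union, +1)
BSY@4: {T} ∩ {G,T} = {T} (intersection, +0)
BJSY@4: {T} ∪ {G} = {G,T} (union, +1)
OZ@4: {C} ∪ {T} = {C,T} (union, +1)
BJOSYZ@4: {G,T} ∩ {C,T} = {T} (intersection, +0)
SY@5: {A} ∪ {C} = {A,C} (union, +1)
BSY@5: {C} ∩ {A,C} = {C} (intersection, +0)
BJSY@5: {C} ∩ {C} = {C} (intersection, +0)
OZ@5: {A} ∩ {A} = {A} (intersection, +0)
BJOSYZ@5: {C} ∪ {A} = {A,C} (union, +1)
SY@6: {T} ∪ {C} = {C,T} (union, +1)
BSY@6: {C} ∩ {C,T} = {C} (intersection, +0)
BJSY@6: {C} ∪ {G} = {C,G} (union, +1)
OZ@6: {C} ∪ {T} = {C,T} (union, +1)
BJOSYZ@6: {C,G} ∩ {C,T} = {C} (intersection, +0)
SY@7: {G} ∪ {C} = {C,G} (union, +1)
BSY@7: {A} ∪ {C,G} = {A,C,G} (union, +1)
BJSY@7: {A,C,G} ∩ {C} = {C} (intersection, +0)
OZ@7: {C} ∩ {C} = {C} (intersection, +0)
BJOSYZ@7: {C} ∩ {C} = {C} (intersection, +0)
per-site changes: [3, 4, 4, 3, 3, 2, 3, 2]; total = 24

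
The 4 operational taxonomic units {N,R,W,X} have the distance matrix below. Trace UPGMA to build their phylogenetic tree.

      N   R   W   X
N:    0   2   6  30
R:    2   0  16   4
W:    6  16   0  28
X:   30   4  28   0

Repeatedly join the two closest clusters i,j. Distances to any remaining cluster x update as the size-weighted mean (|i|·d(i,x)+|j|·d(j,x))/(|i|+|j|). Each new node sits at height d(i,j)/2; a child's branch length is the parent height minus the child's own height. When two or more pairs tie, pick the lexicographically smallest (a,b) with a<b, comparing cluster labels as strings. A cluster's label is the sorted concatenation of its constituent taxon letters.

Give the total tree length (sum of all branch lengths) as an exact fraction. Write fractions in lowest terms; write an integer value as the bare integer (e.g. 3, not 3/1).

step 1: merge (N,R) at d=2; branch lengths N→1, R→1; new cluster NR
  updated: d(NR,W)=11, d(NR,X)=17
step 2: merge (NR,W) at d=11; branch lengths NR→9/2, W→11/2; new cluster NRW
  updated: d(NRW,X)=62/3
step 3: merge (NRW,X) at d=62/3; branch lengths NRW→29/6, X→31/3; new cluster NRWX
final tree: (((N:1,R:1):9/2,W:11/2):29/6,X:31/3)
total length: 163/6

163/6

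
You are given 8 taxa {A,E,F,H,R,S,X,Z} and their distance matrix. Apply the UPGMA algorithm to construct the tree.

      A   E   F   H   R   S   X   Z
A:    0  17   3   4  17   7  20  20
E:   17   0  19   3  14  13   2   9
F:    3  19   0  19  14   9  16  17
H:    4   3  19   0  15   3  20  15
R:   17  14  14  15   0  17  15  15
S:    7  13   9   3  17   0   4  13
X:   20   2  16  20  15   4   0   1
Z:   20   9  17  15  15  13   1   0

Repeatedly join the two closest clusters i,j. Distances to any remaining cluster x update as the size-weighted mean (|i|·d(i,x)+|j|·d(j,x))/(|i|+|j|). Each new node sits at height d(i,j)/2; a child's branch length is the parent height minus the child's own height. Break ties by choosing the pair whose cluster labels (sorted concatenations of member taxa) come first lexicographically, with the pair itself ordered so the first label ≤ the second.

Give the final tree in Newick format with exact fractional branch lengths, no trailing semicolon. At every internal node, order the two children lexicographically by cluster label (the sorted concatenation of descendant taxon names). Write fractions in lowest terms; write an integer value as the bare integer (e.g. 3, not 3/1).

((((A:3/2,F:3/2):5/2,S:4):23/8,((E:3/2,H:3/2):17/4,(X:1/2,Z:1/2):21/4):9/8):43/56,R:107/14)

iteration 1: select X,Z (d=1); attach at lengths (1/2, 1/2); label the merged cluster XZ
  updated: d(A,XZ)=20, d(E,XZ)=11/2, d(F,XZ)=33/2, d(H,XZ)=35/2, d(R,XZ)=15, d(S,XZ)=17/2
iteration 2: select A,F (d=3); attach at lengths (3/2, 3/2); label the merged cluster AF
  updated: d(AF,E)=18, d(AF,H)=23/2, d(AF,R)=31/2, d(AF,S)=8, d(AF,XZ)=73/4
iteration 3: select E,H (d=3); attach at lengths (3/2, 3/2); label the merged cluster EH
  updated: d(AF,EH)=59/4, d(EH,R)=29/2, d(EH,S)=8, d(EH,XZ)=23/2
iteration 4: select AF,S (d=8); attach at lengths (5/2, 4); label the merged cluster AFS
  updated: d(AFS,EH)=25/2, d(AFS,R)=16, d(AFS,XZ)=15
iteration 5: select EH,XZ (d=23/2); attach at lengths (17/4, 21/4); label the merged cluster EHXZ
  updated: d(AFS,EHXZ)=55/4, d(EHXZ,R)=59/4
iteration 6: select AFS,EHXZ (d=55/4); attach at lengths (23/8, 9/8); label the merged cluster AEFHSXZ
  updated: d(AEFHSXZ,R)=107/7
iteration 7: select AEFHSXZ,R (d=107/7); attach at lengths (43/56, 107/14); label the merged cluster AEFHRSXZ
final tree: ((((A:3/2,F:3/2):5/2,S:4):23/8,((E:3/2,H:3/2):17/4,(X:1/2,Z:1/2):21/4):9/8):43/56,R:107/14)
total length: 1983/56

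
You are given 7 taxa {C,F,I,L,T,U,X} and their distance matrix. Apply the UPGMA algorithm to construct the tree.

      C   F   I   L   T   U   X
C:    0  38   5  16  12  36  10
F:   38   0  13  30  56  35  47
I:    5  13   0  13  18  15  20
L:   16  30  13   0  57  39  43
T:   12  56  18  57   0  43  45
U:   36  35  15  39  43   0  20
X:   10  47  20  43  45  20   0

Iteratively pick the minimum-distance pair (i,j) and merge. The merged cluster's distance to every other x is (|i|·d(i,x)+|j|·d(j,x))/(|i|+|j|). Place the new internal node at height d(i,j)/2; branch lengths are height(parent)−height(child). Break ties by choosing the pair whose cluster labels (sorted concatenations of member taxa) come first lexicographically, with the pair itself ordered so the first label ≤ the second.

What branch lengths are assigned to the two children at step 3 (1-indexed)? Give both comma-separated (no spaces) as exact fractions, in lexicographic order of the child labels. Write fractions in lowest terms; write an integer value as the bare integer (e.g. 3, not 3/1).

1. join C+I (d=5) ⇒ CI; edges |C|=5/2, |I|=5/2
  updated: d(CI,F)=51/2, d(CI,L)=29/2, d(CI,T)=15, d(CI,U)=51/2, d(CI,X)=15
2. join CI+L (d=29/2) ⇒ CIL; edges |CI|=19/4, |L|=29/4
  updated: d(CIL,F)=27, d(CIL,T)=29, d(CIL,U)=30, d(CIL,X)=73/3
3. join U+X (d=20) ⇒ UX; edges |U|=10, |X|=10
  updated: d(CIL,UX)=163/6, d(F,UX)=41, d(T,UX)=44
4. join CIL+F (d=27) ⇒ CFIL; edges |CIL|=25/4, |F|=27/2
  updated: d(CFIL,T)=143/4, d(CFIL,UX)=245/8
5. join CFIL+UX (d=245/8) ⇒ CFILUX; edges |CFIL|=29/16, |UX|=85/16
  updated: d(CFILUX,T)=77/2
6. join CFILUX+T (d=77/2) ⇒ CFILTUX; edges |CFILUX|=63/16, |T|=77/4
final tree: (((((C:5/2,I:5/2):19/4,L:29/4):25/4,F:27/2):29/16,(U:10,X:10):85/16):63/16,T:77/4)
total length: 1393/16

10,10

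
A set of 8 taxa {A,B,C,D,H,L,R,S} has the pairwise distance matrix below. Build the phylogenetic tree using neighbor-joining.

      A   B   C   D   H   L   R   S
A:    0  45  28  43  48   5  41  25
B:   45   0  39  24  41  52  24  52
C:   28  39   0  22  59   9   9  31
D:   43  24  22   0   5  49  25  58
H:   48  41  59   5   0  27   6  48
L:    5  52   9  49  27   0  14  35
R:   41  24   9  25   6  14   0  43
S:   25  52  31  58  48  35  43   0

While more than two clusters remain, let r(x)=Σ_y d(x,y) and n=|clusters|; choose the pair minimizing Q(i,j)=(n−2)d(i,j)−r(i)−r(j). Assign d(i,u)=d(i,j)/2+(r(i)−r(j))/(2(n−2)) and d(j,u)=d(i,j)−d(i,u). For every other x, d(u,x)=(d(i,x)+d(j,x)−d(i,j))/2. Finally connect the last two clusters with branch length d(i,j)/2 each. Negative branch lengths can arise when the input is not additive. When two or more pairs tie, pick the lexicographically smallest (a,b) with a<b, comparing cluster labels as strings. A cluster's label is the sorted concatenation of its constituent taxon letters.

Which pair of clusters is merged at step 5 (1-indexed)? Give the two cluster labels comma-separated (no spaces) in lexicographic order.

1. join D+H (d=5, Q=-430) ⇒ DH; edges |D|=11/6, |H|=19/6
  updated: d(A,DH)=43, d(B,DH)=30, d(C,DH)=38, d(DH,L)=71/2, d(DH,R)=13, d(DH,S)=101/2
2. join A+L (d=5, Q=-625/2) ⇒ AL; edges |A|=123/20, |L|=-23/20
  updated: d(AL,B)=46, d(AL,C)=16, d(AL,DH)=147/4, d(AL,R)=25, d(AL,S)=55/2
3. join AL+S (d=55/2, Q=-981/4) ⇒ ALS; edges |AL|=229/32, |S|=651/32
  updated: d(ALS,B)=141/4, d(ALS,C)=39/4, d(ALS,DH)=239/8, d(ALS,R)=81/4
4. join ALS+C (d=39/4, Q=-1293/8) ⇒ ACLS; edges |ALS|=229/48, |C|=239/48
  updated: d(ACLS,B)=129/4, d(ACLS,DH)=465/16, d(ACLS,R)=39/4
5. join ACLS+R (d=39/4, Q=-1573/16) ⇒ ACLRS; edges |ACLS|=701/64, |R|=-77/64
  updated: d(ACLRS,B)=93/4, d(ACLRS,DH)=517/32
6. join ACLRS+B (d=93/4, Q=-2221/32) ⇒ ABCLRS; edges |ACLRS|=301/64, |B|=1187/64
  updated: d(ABCLRS,DH)=733/64
7. join ABCLRS+DH (d=733/64) ⇒ ABCDHLRS; edges |ABCLRS|=733/128, |DH|=733/128
final tree: ((((((A:123/20,L:-23/20):229/32,S:651/32):229/48,C:239/48):701/64,R:-77/64):301/64,B:1187/64):733/128,(D:11/6,H:19/6):733/128)
total length: 5869/64

ACLS,R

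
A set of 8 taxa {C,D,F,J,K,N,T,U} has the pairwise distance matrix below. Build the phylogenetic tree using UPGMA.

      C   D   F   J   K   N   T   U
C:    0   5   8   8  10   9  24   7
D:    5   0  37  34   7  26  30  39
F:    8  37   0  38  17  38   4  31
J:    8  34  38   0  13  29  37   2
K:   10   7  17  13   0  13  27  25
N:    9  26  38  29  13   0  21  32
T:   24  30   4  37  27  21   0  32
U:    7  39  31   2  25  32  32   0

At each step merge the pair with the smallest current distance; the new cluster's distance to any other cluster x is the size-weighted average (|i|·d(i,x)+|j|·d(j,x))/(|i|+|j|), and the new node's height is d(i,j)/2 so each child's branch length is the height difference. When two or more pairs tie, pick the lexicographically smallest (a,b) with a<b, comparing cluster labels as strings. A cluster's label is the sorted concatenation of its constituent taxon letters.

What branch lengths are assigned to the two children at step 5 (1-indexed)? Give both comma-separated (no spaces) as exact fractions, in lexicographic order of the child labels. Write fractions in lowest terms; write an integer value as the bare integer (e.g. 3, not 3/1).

1. join J+U (d=2) ⇒ JU; edges |J|=1, |U|=1
  updated: d(C,JU)=15/2, d(D,JU)=73/2, d(F,JU)=69/2, d(JU,K)=19, d(JU,N)=61/2, d(JU,T)=69/2
2. join F+T (d=4) ⇒ FT; edges |F|=2, |T|=2
  updated: d(C,FT)=16, d(D,FT)=67/2, d(FT,JU)=69/2, d(FT,K)=22, d(FT,N)=59/2
3. join C+D (d=5) ⇒ CD; edges |C|=5/2, |D|=5/2
  updated: d(CD,FT)=99/4, d(CD,JU)=22, d(CD,K)=17/2, d(CD,N)=35/2
4. join CD+K (d=17/2) ⇒ CDK; edges |CD|=7/4, |K|=17/4
  updated: d(CDK,FT)=143/6, d(CDK,JU)=21, d(CDK,N)=16
5. join CDK+N (d=16) ⇒ CDKN; edges |CDK|=15/4, |N|=8
  updated: d(CDKN,FT)=101/4, d(CDKN,JU)=187/8
6. join CDKN+JU (d=187/8) ⇒ CDJKNU; edges |CDKN|=59/16, |JU|=171/16
  updated: d(CDJKNU,FT)=85/3
7. join CDJKNU+FT (d=85/3) ⇒ CDFJKNTU; edges |CDJKNU|=119/48, |FT|=73/6
final tree: (((((C:5/2,D:5/2):7/4,K:17/4):15/4,N:8):59/16,(J:1,U:1):171/16):119/48,(F:2,T:2):73/6)
total length: 2773/48

15/4,8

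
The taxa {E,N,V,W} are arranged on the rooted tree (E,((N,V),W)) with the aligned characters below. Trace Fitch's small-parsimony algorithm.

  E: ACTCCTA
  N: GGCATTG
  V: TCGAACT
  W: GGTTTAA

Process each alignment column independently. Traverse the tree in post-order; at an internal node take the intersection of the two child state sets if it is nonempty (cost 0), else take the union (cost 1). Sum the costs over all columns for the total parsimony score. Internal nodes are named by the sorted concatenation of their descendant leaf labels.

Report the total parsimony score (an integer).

14

site 0, node NV: N={G} ∪ V={T} → {G,T} (+1)
site 0, node NVW: NV={G,T} ∩ W={G} → {G} (+0)
site 0, node ENVW: E={A} ∪ NVW={G} → {A,G} (+1)
site 1, node NV: N={G} ∪ V={C} → {C,G} (+1)
site 1, node NVW: NV={C,G} ∩ W={G} → {G} (+0)
site 1, node ENVW: E={C} ∪ NVW={G} → {C,G} (+1)
site 2, node NV: N={C} ∪ V={G} → {C,G} (+1)
site 2, node NVW: NV={C,G} ∪ W={T} → {C,G,T} (+1)
site 2, node ENVW: E={T} ∩ NVW={C,G,T} → {T} (+0)
site 3, node NV: N={A} ∩ V={A} → {A} (+0)
site 3, node NVW: NV={A} ∪ W={T} → {A,T} (+1)
site 3, node ENVW: E={C} ∪ NVW={A,T} → {A,C,T} (+1)
site 4, node NV: N={T} ∪ V={A} → {A,T} (+1)
site 4, node NVW: NV={A,T} ∩ W={T} → {T} (+0)
site 4, node ENVW: E={C} ∪ NVW={T} → {C,T} (+1)
site 5, node NV: N={T} ∪ V={C} → {C,T} (+1)
site 5, node NVW: NV={C,T} ∪ W={A} → {A,C,T} (+1)
site 5, node ENVW: E={T} ∩ NVW={A,C,T} → {T} (+0)
site 6, node NV: N={G} ∪ V={T} → {G,T} (+1)
site 6, node NVW: NV={G,T} ∪ W={A} → {A,G,T} (+1)
site 6, node ENVW: E={A} ∩ NVW={A,G,T} → {A} (+0)
per-site changes: [2, 2, 2, 2, 2, 2, 2]; total = 14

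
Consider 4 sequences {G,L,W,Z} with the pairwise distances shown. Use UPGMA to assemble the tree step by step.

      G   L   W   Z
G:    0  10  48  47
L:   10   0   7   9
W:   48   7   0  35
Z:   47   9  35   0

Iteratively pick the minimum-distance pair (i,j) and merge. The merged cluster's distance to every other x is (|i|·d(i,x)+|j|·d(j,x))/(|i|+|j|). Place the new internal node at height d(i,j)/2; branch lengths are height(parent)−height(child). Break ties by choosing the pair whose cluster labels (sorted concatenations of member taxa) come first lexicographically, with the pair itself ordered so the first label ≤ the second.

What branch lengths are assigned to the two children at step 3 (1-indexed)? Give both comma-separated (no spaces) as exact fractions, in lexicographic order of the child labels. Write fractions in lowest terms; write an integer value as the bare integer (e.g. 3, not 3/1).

35/2,13/2

iteration 1: select L,W (d=7); attach at lengths (7/2, 7/2); label the merged cluster LW
  updated: d(G,LW)=29, d(LW,Z)=22
iteration 2: select LW,Z (d=22); attach at lengths (15/2, 11); label the merged cluster LWZ
  updated: d(G,LWZ)=35
iteration 3: select G,LWZ (d=35); attach at lengths (35/2, 13/2); label the merged cluster GLWZ
final tree: (G:35/2,((L:7/2,W:7/2):15/2,Z:11):13/2)
total length: 99/2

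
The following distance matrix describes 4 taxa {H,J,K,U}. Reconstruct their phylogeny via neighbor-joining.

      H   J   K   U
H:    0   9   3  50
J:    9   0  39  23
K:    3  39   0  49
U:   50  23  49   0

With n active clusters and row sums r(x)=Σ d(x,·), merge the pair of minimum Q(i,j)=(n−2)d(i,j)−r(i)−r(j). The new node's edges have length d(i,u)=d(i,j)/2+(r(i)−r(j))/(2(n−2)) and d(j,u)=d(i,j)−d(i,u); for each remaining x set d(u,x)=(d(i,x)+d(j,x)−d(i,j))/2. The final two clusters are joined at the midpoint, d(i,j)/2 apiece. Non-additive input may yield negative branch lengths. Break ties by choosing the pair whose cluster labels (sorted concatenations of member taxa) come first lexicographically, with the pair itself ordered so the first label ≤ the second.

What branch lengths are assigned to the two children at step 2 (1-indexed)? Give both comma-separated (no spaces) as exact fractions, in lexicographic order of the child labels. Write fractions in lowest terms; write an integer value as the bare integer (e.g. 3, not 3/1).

1. join H+K (d=3, Q=-147) ⇒ HK; edges |H|=-23/4, |K|=35/4
  updated: d(HK,J)=45/2, d(HK,U)=48
2. join HK+J (d=45/2, Q=-187/2) ⇒ HJK; edges |HK|=95/4, |J|=-5/4
  updated: d(HJK,U)=97/4
3. join HJK+U (d=97/4) ⇒ HJKU; edges |HJK|=97/8, |U|=97/8
final tree: (((H:-23/4,K:35/4):95/4,J:-5/4):97/8,U:97/8)
total length: 199/4

95/4,-5/4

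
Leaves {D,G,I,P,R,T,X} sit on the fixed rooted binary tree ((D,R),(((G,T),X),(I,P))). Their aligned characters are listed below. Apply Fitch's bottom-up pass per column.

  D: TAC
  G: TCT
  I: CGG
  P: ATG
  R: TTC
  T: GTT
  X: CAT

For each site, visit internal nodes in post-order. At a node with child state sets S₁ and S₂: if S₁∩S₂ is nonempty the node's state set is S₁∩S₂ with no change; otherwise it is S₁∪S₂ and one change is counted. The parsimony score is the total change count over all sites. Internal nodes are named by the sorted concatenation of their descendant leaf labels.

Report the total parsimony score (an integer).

[col 0] DR: children D:{T}, R:{T} ∩→ {T}; cost 0
[col 0] GT: children G:{T}, T:{G} ∪→ {G,T}; cost 1
[col 0] GTX: children GT:{G,T}, X:{C} ∪→ {C,G,T}; cost 1
[col 0] IP: children I:{C}, P:{A} ∪→ {A,C}; cost 1
[col 0] GIPTX: children GTX:{C,G,T}, IP:{A,C} ∩→ {C}; cost 0
[col 0] DGIPRTX: children DR:{T}, GIPTX:{C} ∪→ {C,T}; cost 1
[col 1] DR: children D:{A}, R:{T} ∪→ {A,T}; cost 1
[col 1] GT: children G:{C}, T:{T} ∪→ {C,T}; cost 1
[col 1] GTX: children GT:{C,T}, X:{A} ∪→ {A,C,T}; cost 1
[col 1] IP: children I:{G}, P:{T} ∪→ {G,T}; cost 1
[col 1] GIPTX: children GTX:{A,C,T}, IP:{G,T} ∩→ {T}; cost 0
[col 1] DGIPRTX: children DR:{A,T}, GIPTX:{T} ∩→ {T}; cost 0
[col 2] DR: children D:{C}, R:{C} ∩→ {C}; cost 0
[col 2] GT: children G:{T}, T:{T} ∩→ {T}; cost 0
[col 2] GTX: children GT:{T}, X:{T} ∩→ {T}; cost 0
[col 2] IP: children I:{G}, P:{G} ∩→ {G}; cost 0
[col 2] GIPTX: children GTX:{T}, IP:{G} ∪→ {G,T}; cost 1
[col 2] DGIPRTX: children DR:{C}, GIPTX:{G,T} ∪→ {C,G,T}; cost 1
per-site changes: [4, 4, 2]; total = 10

10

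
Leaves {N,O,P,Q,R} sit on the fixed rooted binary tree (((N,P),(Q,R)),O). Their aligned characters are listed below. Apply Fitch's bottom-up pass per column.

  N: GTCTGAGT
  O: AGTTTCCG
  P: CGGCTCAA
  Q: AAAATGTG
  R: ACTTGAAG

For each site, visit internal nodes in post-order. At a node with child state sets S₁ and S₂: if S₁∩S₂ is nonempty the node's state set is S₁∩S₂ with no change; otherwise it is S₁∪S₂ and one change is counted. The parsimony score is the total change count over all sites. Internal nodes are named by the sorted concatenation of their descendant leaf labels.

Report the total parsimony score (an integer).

NP@0: {G} ∪ {C} = {C,G} (union, +1)
QR@0: {A} ∩ {A} = {A} (intersection, +0)
NPQR@0: {C,G} ∪ {A} = {A,C,G} (union, +1)
NOPQR@0: {A,C,G} ∩ {A} = {A} (intersection, +0)
NP@1: {T} ∪ {G} = {G,T} (union, +1)
QR@1: {A} ∪ {C} = {A,C} (union, +1)
NPQR@1: {G,T} ∪ {A,C} = {A,C,G,T} (union, +1)
NOPQR@1: {A,C,G,T} ∩ {G} = {G} (intersection, +0)
NP@2: {C} ∪ {G} = {C,G} (union, +1)
QR@2: {A} ∪ {T} = {A,T} (union, +1)
NPQR@2: {C,G} ∪ {A,T} = {A,C,G,T} (union, +1)
NOPQR@2: {A,C,G,T} ∩ {T} = {T} (intersection, +0)
NP@3: {T} ∪ {C} = {C,T} (union, +1)
QR@3: {A} ∪ {T} = {A,T} (union, +1)
NPQR@3: {C,T} ∩ {A,T} = {T} (intersection, +0)
NOPQR@3: {T} ∩ {T} = {T} (intersection, +0)
NP@4: {G} ∪ {T} = {G,T} (union, +1)
QR@4: {T} ∪ {G} = {G,T} (union, +1)
NPQR@4: {G,T} ∩ {G,T} = {G,T} (intersection, +0)
NOPQR@4: {G,T} ∩ {T} = {T} (intersection, +0)
NP@5: {A} ∪ {C} = {A,C} (union, +1)
QR@5: {G} ∪ {A} = {A,G} (union, +1)
NPQR@5: {A,C} ∩ {A,G} = {A} (intersection, +0)
NOPQR@5: {A} ∪ {C} = {A,C} (union, +1)
NP@6: {G} ∪ {A} = {A,G} (union, +1)
QR@6: {T} ∪ {A} = {A,T} (union, +1)
NPQR@6: {A,G} ∩ {A,T} = {A} (intersection, +0)
NOPQR@6: {A} ∪ {C} = {A,C} (union, +1)
NP@7: {T} ∪ {A} = {A,T} (union, +1)
QR@7: {G} ∩ {G} = {G} (intersection, +0)
NPQR@7: {A,T} ∪ {G} = {A,G,T} (union, +1)
NOPQR@7: {A,G,T} ∩ {G} = {G} (intersection, +0)
per-site changes: [2, 3, 3, 2, 2, 3, 3, 2]; total = 20

20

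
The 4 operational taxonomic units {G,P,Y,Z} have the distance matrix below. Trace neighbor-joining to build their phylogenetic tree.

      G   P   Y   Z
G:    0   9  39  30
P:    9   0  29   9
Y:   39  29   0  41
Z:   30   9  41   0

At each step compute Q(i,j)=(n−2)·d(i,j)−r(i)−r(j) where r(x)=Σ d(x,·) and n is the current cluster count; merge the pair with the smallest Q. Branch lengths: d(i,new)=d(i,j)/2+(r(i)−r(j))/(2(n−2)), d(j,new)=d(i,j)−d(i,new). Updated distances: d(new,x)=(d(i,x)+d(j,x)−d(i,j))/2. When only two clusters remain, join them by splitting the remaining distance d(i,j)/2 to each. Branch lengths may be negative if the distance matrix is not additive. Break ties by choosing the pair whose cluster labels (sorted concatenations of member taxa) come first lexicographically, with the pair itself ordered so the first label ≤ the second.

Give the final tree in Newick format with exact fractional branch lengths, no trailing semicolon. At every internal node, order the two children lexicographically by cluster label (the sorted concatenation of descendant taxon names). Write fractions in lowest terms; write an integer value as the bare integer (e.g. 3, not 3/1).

(((G:47/4,Y:109/4):13/4,P:-15/4):51/8,Z:51/8)

1. join G+Y (d=39, Q=-109) ⇒ GY; edges |G|=47/4, |Y|=109/4
  updated: d(GY,P)=-1/2, d(GY,Z)=16
2. join GY+P (d=-1/2, Q=-49/2) ⇒ GPY; edges |GY|=13/4, |P|=-15/4
  updated: d(GPY,Z)=51/4
3. join GPY+Z (d=51/4) ⇒ GPYZ; edges |GPY|=51/8, |Z|=51/8
final tree: (((G:47/4,Y:109/4):13/4,P:-15/4):51/8,Z:51/8)
total length: 205/4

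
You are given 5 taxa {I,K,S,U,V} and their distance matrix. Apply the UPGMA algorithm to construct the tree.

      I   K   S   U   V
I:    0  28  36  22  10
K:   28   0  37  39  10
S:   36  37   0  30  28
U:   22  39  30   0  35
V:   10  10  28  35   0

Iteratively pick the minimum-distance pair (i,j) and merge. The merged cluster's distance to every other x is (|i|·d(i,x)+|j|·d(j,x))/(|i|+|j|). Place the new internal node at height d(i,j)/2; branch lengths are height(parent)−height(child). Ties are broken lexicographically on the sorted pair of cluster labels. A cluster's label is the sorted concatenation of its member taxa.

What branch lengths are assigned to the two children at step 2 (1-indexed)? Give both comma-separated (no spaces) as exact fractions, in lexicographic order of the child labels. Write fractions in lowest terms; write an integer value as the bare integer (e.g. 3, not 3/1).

9/2,19/2

step 1: merge (I,V) at d=10; branch lengths I→5, V→5; new cluster IV
  updated: d(IV,K)=19, d(IV,S)=32, d(IV,U)=57/2
step 2: merge (IV,K) at d=19; branch lengths IV→9/2, K→19/2; new cluster IKV
  updated: d(IKV,S)=101/3, d(IKV,U)=32
step 3: merge (S,U) at d=30; branch lengths S→15, U→15; new cluster SU
  updated: d(IKV,SU)=197/6
step 4: merge (IKV,SU) at d=197/6; branch lengths IKV→83/12, SU→17/12; new cluster IKSUV
final tree: (((I:5,V:5):9/2,K:19/2):83/12,(S:15,U:15):17/12)
total length: 187/3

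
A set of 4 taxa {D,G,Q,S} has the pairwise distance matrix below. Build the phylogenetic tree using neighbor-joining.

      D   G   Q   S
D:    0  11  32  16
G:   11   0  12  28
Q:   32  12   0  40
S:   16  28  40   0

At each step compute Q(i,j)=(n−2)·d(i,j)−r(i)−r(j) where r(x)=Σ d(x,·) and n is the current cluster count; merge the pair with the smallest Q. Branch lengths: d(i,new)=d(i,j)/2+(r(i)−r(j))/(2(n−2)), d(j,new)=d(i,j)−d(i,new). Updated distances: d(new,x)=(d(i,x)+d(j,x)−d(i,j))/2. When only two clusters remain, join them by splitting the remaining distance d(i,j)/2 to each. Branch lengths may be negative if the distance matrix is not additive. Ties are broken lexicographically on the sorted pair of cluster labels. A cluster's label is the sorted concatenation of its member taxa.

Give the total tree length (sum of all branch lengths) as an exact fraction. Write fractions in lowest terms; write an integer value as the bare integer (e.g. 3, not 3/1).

step 1: merge (D,S) at d=16, Q=-111; branch lengths D→7/4, S→57/4; new cluster DS
  updated: d(DS,G)=23/2, d(DS,Q)=28
step 2: merge (DS,G) at d=23/2, Q=-103/2; branch lengths DS→55/4, G→-9/4; new cluster DGS
  updated: d(DGS,Q)=57/4
step 3: merge (DGS,Q) at d=57/4; branch lengths DGS→57/8, Q→57/8; new cluster DGQS
final tree: (((D:7/4,S:57/4):55/4,G:-9/4):57/8,Q:57/8)
total length: 167/4

167/4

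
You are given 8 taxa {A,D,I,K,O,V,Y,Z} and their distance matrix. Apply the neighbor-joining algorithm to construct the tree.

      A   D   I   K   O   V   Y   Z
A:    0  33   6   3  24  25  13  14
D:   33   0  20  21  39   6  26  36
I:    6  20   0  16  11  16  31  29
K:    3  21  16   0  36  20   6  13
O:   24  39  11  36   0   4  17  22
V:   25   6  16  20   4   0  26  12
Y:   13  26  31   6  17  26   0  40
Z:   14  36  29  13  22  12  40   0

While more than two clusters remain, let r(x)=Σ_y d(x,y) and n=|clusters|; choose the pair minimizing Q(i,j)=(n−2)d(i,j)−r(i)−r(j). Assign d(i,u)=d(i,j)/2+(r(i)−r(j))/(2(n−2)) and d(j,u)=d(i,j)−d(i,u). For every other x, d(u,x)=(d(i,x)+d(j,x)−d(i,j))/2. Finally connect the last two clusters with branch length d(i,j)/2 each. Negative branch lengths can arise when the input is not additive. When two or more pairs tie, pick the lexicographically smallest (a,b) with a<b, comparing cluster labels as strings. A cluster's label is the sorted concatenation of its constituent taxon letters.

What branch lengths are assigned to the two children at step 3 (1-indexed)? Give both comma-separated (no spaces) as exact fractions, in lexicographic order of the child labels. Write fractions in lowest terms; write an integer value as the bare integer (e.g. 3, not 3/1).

21/32,139/32

1. join D+V (d=6, Q=-254) ⇒ DV; edges |D|=9, |V|=-3
  updated: d(A,DV)=26, d(DV,I)=15, d(DV,K)=35/2, d(DV,O)=37/2, d(DV,Y)=23, d(DV,Z)=21
2. join K+Y (d=6, Q=-383/2) ⇒ KY; edges |K|=-17/20, |Y|=137/20
  updated: d(A,KY)=5, d(DV,KY)=69/4, d(I,KY)=41/2, d(KY,O)=47/2, d(KY,Z)=47/2
3. join A+KY (d=5, Q=-579/4) ⇒ AKY; edges |A|=21/32, |KY|=139/32
  updated: d(AKY,DV)=153/8, d(AKY,I)=43/4, d(AKY,O)=85/4, d(AKY,Z)=65/4
4. join AKY+Z (d=65/4, Q=-855/8) ⇒ AKYZ; edges |AKY|=223/48, |Z|=557/48
  updated: d(AKYZ,DV)=191/16, d(AKYZ,I)=47/4, d(AKYZ,O)=27/2
5. join AKYZ+DV (d=191/16, Q=-235/4) ⇒ ADKVYZ; edges |AKYZ|=125/32, |DV|=257/32
  updated: d(ADKVYZ,I)=237/32, d(ADKVYZ,O)=321/32
6. join ADKVYZ+I (d=237/32, Q=-455/16) ⇒ ADIKVYZ; edges |ADKVYZ|=103/32, |I|=67/16
  updated: d(ADIKVYZ,O)=109/16
7. join ADIKVYZ+O (d=109/16) ⇒ ADIKOVYZ; edges |ADIKVYZ|=109/32, |O|=109/32
final tree: (((((A:21/32,(K:-17/20,Y:137/20):139/32):223/48,Z:557/48):125/32,(D:9,V:-3):257/32):103/32,I:67/16):109/32,O:109/32)
total length: 1901/32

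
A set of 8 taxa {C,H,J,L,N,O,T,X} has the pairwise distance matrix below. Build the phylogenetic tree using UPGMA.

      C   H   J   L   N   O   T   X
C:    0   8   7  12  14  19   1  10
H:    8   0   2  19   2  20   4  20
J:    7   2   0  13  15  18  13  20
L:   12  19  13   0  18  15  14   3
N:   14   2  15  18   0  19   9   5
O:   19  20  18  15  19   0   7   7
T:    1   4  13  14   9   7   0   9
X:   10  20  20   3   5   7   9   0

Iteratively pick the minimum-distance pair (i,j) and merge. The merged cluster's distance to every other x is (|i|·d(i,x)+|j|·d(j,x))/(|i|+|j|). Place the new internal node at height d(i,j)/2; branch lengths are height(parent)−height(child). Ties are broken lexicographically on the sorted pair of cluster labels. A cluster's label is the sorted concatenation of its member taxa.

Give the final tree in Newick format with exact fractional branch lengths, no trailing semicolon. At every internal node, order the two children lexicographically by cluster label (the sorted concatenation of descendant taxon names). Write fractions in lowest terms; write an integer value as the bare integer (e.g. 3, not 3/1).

((((C:1/2,T:1/2):7/2,(H:1,J:1):3):1,N:5):73/30,((L:3/2,X:3/2):4,O:11/2):29/15)

step 1: merge (C,T) at d=1; branch lengths C→1/2, T→1/2; new cluster CT
  updated: d(CT,H)=6, d(CT,J)=10, d(CT,L)=13, d(CT,N)=23/2, d(CT,O)=13, d(CT,X)=19/2
step 2: merge (H,J) at d=2; branch lengths H→1, J→1; new cluster HJ
  updated: d(CT,HJ)=8, d(HJ,L)=16, d(HJ,N)=17/2, d(HJ,O)=19, d(HJ,X)=20
step 3: merge (L,X) at d=3; branch lengths L→3/2, X→3/2; new cluster LX
  updated: d(CT,LX)=45/4, d(HJ,LX)=18, d(LX,N)=23/2, d(LX,O)=11
step 4: merge (CT,HJ) at d=8; branch lengths CT→7/2, HJ→3; new cluster CHJT
  updated: d(CHJT,LX)=117/8, d(CHJT,N)=10, d(CHJT,O)=16
step 5: merge (CHJT,N) at d=10; branch lengths CHJT→1, N→5; new cluster CHJNT
  updated: d(CHJNT,LX)=14, d(CHJNT,O)=83/5
step 6: merge (LX,O) at d=11; branch lengths LX→4, O→11/2; new cluster LOX
  updated: d(CHJNT,LOX)=223/15
step 7: merge (CHJNT,LOX) at d=223/15; branch lengths CHJNT→73/30, LOX→29/15; new cluster CHJLNOTX
final tree: ((((C:1/2,T:1/2):7/2,(H:1,J:1):3):1,N:5):73/30,((L:3/2,X:3/2):4,O:11/2):29/15)
total length: 971/30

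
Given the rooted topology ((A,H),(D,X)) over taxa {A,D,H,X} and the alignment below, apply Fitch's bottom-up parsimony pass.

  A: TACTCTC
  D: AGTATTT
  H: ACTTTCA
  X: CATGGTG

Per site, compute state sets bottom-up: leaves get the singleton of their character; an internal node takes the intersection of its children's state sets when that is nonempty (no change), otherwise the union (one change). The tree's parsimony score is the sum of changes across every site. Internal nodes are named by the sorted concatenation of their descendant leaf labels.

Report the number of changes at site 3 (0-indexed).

2

site 0, node AH: A={T} ∪ H={A} → {A,T} (+1)
site 0, node DX: D={A} ∪ X={C} → {A,C} (+1)
site 0, node ADHX: AH={A,T} ∩ DX={A,C} → {A} (+0)
site 1, node AH: A={A} ∪ H={C} → {A,C} (+1)
site 1, node DX: D={G} ∪ X={A} → {A,G} (+1)
site 1, node ADHX: AH={A,C} ∩ DX={A,G} → {A} (+0)
site 2, node AH: A={C} ∪ H={T} → {C,T} (+1)
site 2, node DX: D={T} ∩ X={T} → {T} (+0)
site 2, node ADHX: AH={C,T} ∩ DX={T} → {T} (+0)
site 3, node AH: A={T} ∩ H={T} → {T} (+0)
site 3, node DX: D={A} ∪ X={G} → {A,G} (+1)
site 3, node ADHX: AH={T} ∪ DX={A,G} → {A,G,T} (+1)
site 4, node AH: A={C} ∪ H={T} → {C,T} (+1)
site 4, node DX: D={T} ∪ X={G} → {G,T} (+1)
site 4, node ADHX: AH={C,T} ∩ DX={G,T} → {T} (+0)
site 5, node AH: A={T} ∪ H={C} → {C,T} (+1)
site 5, node DX: D={T} ∩ X={T} → {T} (+0)
site 5, node ADHX: AH={C,T} ∩ DX={T} → {T} (+0)
site 6, node AH: A={C} ∪ H={A} → {A,C} (+1)
site 6, node DX: D={T} ∪ X={G} → {G,T} (+1)
site 6, node ADHX: AH={A,C} ∪ DX={G,T} → {A,C,G,T} (+1)
per-site changes: [2, 2, 1, 2, 2, 1, 3]; total = 13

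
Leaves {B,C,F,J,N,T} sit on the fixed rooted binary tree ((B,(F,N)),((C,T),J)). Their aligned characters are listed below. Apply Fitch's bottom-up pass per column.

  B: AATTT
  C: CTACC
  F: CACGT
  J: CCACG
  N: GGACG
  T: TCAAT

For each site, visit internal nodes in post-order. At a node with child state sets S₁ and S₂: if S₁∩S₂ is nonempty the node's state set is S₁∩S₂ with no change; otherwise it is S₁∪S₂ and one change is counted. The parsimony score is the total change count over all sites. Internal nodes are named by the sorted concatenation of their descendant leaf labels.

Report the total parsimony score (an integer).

site 0, node FN: F={C} ∪ N={G} → {C,G} (+1)
site 0, node BFN: B={A} ∪ FN={C,G} → {A,C,G} (+1)
site 0, node CT: C={C} ∪ T={T} → {C,T} (+1)
site 0, node CJT: CT={C,T} ∩ J={C} → {C} (+0)
site 0, node BCFJNT: BFN={A,C,G} ∩ CJT={C} → {C} (+0)
site 1, node FN: F={A} ∪ N={G} → {A,G} (+1)
site 1, node BFN: B={A} ∩ FN={A,G} → {A} (+0)
site 1, node CT: C={T} ∪ T={C} → {C,T} (+1)
site 1, node CJT: CT={C,T} ∩ J={C} → {C} (+0)
site 1, node BCFJNT: BFN={A} ∪ CJT={C} → {A,C} (+1)
site 2, node FN: F={C} ∪ N={A} → {A,C} (+1)
site 2, node BFN: B={T} ∪ FN={A,C} → {A,C,T} (+1)
site 2, node CT: C={A} ∩ T={A} → {A} (+0)
site 2, node CJT: CT={A} ∩ J={A} → {A} (+0)
site 2, node BCFJNT: BFN={A,C,T} ∩ CJT={A} → {A} (+0)
site 3, node FN: F={G} ∪ N={C} → {C,G} (+1)
site 3, node BFN: B={T} ∪ FN={C,G} → {C,G,T} (+1)
site 3, node CT: C={C} ∪ T={A} → {A,C} (+1)
site 3, node CJT: CT={A,C} ∩ J={C} → {C} (+0)
site 3, node BCFJNT: BFN={C,G,T} ∩ CJT={C} → {C} (+0)
site 4, node FN: F={T} ∪ N={G} → {G,T} (+1)
site 4, node BFN: B={T} ∩ FN={G,T} → {T} (+0)
site 4, node CT: C={C} ∪ T={T} → {C,T} (+1)
site 4, node CJT: CT={C,T} ∪ J={G} → {C,G,T} (+1)
site 4, node BCFJNT: BFN={T} ∩ CJT={C,G,T} → {T} (+0)
per-site changes: [3, 3, 2, 3, 3]; total = 14

14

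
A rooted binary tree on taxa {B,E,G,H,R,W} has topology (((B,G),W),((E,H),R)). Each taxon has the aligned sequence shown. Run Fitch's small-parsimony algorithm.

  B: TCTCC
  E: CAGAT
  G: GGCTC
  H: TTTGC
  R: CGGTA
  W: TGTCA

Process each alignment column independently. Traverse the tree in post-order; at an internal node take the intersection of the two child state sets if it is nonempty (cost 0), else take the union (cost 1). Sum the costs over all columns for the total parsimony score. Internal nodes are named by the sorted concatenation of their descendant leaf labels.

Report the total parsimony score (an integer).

16

site 0, node BG: B={T} ∪ G={G} → {G,T} (+1)
site 0, node BGW: BG={G,T} ∩ W={T} → {T} (+0)
site 0, node EH: E={C} ∪ H={T} → {C,T} (+1)
site 0, node EHR: EH={C,T} ∩ R={C} → {C} (+0)
site 0, node BEGHRW: BGW={T} ∪ EHR={C} → {C,T} (+1)
site 1, node BG: B={C} ∪ G={G} → {C,G} (+1)
site 1, node BGW: BG={C,G} ∩ W={G} → {G} (+0)
site 1, node EH: E={A} ∪ H={T} → {A,T} (+1)
site 1, node EHR: EH={A,T} ∪ R={G} → {A,G,T} (+1)
site 1, node BEGHRW: BGW={G} ∩ EHR={A,G,T} → {G} (+0)
site 2, node BG: B={T} ∪ G={C} → {C,T} (+1)
site 2, node BGW: BG={C,T} ∩ W={T} → {T} (+0)
site 2, node EH: E={G} ∪ H={T} → {G,T} (+1)
site 2, node EHR: EH={G,T} ∩ R={G} → {G} (+0)
site 2, node BEGHRW: BGW={T} ∪ EHR={G} → {G,T} (+1)
site 3, node BG: B={C} ∪ G={T} → {C,T} (+1)
site 3, node BGW: BG={C,T} ∩ W={C} → {C} (+0)
site 3, node EH: E={A} ∪ H={G} → {A,G} (+1)
site 3, node EHR: EH={A,G} ∪ R={T} → {A,G,T} (+1)
site 3, node BEGHRW: BGW={C} ∪ EHR={A,G,T} → {A,C,G,T} (+1)
site 4, node BG: B={C} ∩ G={C} → {C} (+0)
site 4, node BGW: BG={C} ∪ W={A} → {A,C} (+1)
site 4, node EH: E={T} ∪ H={C} → {C,T} (+1)
site 4, node EHR: EH={C,T} ∪ R={A} → {A,C,T} (+1)
site 4, node BEGHRW: BGW={A,C} ∩ EHR={A,C,T} → {A,C} (+0)
per-site changes: [3, 3, 3, 4, 3]; total = 16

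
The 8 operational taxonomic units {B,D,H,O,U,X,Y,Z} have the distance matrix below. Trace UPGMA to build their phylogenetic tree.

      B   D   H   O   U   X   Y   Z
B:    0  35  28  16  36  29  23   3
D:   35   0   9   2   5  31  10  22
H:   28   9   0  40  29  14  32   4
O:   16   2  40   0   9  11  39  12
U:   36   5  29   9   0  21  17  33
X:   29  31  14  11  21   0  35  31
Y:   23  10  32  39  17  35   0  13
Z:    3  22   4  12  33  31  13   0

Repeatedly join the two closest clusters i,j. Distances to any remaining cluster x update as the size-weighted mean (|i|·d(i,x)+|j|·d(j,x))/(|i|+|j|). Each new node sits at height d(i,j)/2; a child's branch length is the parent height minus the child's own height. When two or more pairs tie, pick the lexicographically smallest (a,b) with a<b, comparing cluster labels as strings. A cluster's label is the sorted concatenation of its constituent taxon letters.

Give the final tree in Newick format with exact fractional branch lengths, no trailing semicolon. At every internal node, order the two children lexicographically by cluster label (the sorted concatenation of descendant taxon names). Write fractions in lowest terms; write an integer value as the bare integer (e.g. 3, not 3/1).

(((B:3/2,Z:3/2):15/2,Y:9):109/30,(((D:1,O:1):5/2,U:7/2):33/4,(H:7,X:7):19/4):53/60)

step 1: merge (D,O) at d=2; branch lengths D→1, O→1; new cluster DO
  updated: d(B,DO)=51/2, d(DO,H)=49/2, d(DO,U)=7, d(DO,X)=21, d(DO,Y)=49/2, d(DO,Z)=17
step 2: merge (B,Z) at d=3; branch lengths B→3/2, Z→3/2; new cluster BZ
  updated: d(BZ,DO)=85/4, d(BZ,H)=16, d(BZ,U)=69/2, d(BZ,X)=30, d(BZ,Y)=18
step 3: merge (DO,U) at d=7; branch lengths DO→5/2, U→7/2; new cluster DOU
  updated: d(BZ,DOU)=77/3, d(DOU,H)=26, d(DOU,X)=21, d(DOU,Y)=22
step 4: merge (H,X) at d=14; branch lengths H→7, X→7; new cluster HX
  updated: d(BZ,HX)=23, d(DOU,HX)=47/2, d(HX,Y)=67/2
step 5: merge (BZ,Y) at d=18; branch lengths BZ→15/2, Y→9; new cluster BYZ
  updated: d(BYZ,DOU)=220/9, d(BYZ,HX)=53/2
step 6: merge (DOU,HX) at d=47/2; branch lengths DOU→33/4, HX→19/4; new cluster DHOUX
  updated: d(BYZ,DHOUX)=379/15
step 7: merge (BYZ,DHOUX) at d=379/15; branch lengths BYZ→109/30, DHOUX→53/60; new cluster BDHOUXYZ
final tree: (((B:3/2,Z:3/2):15/2,Y:9):109/30,(((D:1,O:1):5/2,U:7/2):33/4,(H:7,X:7):19/4):53/60)
total length: 3541/60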